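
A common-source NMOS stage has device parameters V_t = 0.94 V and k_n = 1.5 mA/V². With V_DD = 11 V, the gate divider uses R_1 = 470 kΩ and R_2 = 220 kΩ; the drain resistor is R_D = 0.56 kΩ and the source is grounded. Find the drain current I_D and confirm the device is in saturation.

V_G = V_DD·R_2/(R_1+R_2) = 11×220/690 = 3.51 V. With the source grounded, V_GS = V_G = 3.51 V.
Assume saturation: I_D = (k_n/2)(V_GS − V_t)² = (1.5/2)×(3.51 − 0.94)² = 0.75×2.57² = 4.94 mA.
V_DS = V_DD − I_D·R_D = 11 − 4.94×0.56 = 8.23 V.
Saturation requires V_DS ≥ V_GS − V_t = 2.57 V; 8.23 ≥ 2.57 ✓.

I_D ≈ 4.9 mA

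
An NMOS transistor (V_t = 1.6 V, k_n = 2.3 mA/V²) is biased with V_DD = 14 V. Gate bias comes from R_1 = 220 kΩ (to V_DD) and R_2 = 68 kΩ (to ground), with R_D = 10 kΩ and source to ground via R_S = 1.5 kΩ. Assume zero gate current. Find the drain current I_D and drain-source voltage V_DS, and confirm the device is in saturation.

I_D ≈ 0.64 mA, V_DS ≈ 6.6 V

V_G = V_DD·R_2/(R_1+R_2) = 14×68/288 = 3.31 V.
Assume saturation: I_D = (k_n/2)(V_GS − V_t)² with V_GS = V_G − I_D·R_S = 3.31 − 1.5·I_D.
Substituting gives 2.59·I_D² − 6.88·I_D + 3.35 = 0, with roots I_D = 0.64 or 2.02 mA.
The root I_D = 2.02 mA gives V_GS = 0.274 V ≤ V_t, so take I_D = 0.64 mA.
Then V_GS = 2.35 V and V_DS = V_DD − I_D(R_D+R_S) = 14 − 0.64×11.5 = 6.64 V.
Saturation requires V_DS ≥ V_GS − V_t = 0.746 V; 6.64 ≥ 0.746 ✓.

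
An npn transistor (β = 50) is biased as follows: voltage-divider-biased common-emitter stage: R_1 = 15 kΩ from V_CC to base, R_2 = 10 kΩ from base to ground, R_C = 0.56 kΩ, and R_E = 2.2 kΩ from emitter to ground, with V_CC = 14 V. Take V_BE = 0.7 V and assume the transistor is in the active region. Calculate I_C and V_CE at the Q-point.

I_C ≈ 2.1 mA, V_CE ≈ 8.2 V

Thevenize the base divider: V_Th = V_CC·R_2/(R_1+R_2) = 14×10/25 = 5.6 V, R_Th = R_1‖R_2 = 6 kΩ.
Base-emitter loop: V_Th = I_B·R_Th + V_BE + (β+1)I_B·R_E, so I_B = (5.6 − 0.7) / (6 + 51×2.2) = 0.0415 mA.
I_C = β·I_B = 50×0.0415 = 2.07 mA, and I_E = (β+1)I_B = 2.11 mA.
V_CE = V_CC − I_C·R_C − I_E·R_E = 14 − 2.07×0.56 − 2.11×2.2 = 8.19 V.
V_CE = 8.19 V > 0.2 V confirms active-region operation.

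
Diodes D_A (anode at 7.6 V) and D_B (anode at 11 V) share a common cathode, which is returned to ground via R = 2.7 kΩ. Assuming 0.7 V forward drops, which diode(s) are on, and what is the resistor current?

Assume both conduct. Then node N would need to be at both 7.6−0.7 = 6.9 V and 11−0.7 = 10.3 V, which is impossible.
Assume only D_B conducts: V_N = 11 − 0.7 = 10.3 V, so I_R = 10.3/2.7 = 3.81 mA.
Check D_A: its anode-to-cathode voltage is 7.6 − 10.3 = -2.7 V < 0.7 V, so it is off. The assumption is consistent.

Only D_B conducts; I_R ≈ 3.8 mA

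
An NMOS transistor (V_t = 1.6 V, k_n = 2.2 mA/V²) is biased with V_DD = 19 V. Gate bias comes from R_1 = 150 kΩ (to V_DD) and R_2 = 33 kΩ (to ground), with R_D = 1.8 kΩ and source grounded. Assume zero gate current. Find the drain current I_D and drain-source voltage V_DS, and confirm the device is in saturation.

V_G = V_DD·R_2/(R_1+R_2) = 19×33/183 = 3.43 V. With the source grounded, V_GS = V_G = 3.43 V.
Assume saturation: I_D = (k_n/2)(V_GS − V_t)² = (2.2/2)×(3.43 − 1.6)² = 1.1×1.83² = 3.67 mA.
V_DS = V_DD − I_D·R_D = 19 − 3.67×1.8 = 12.4 V.
Saturation requires V_DS ≥ V_GS − V_t = 1.83 V; 12.4 ≥ 1.83 ✓.

I_D ≈ 3.7 mA, V_DS ≈ 12 V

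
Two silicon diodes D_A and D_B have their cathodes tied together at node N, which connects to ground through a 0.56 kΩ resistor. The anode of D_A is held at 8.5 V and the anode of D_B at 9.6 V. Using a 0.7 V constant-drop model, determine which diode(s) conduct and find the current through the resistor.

Only D_B conducts; I_R ≈ 16 mA

Assume both conduct. Then node N would need to be at both 8.5−0.7 = 7.8 V and 9.6−0.7 = 8.9 V, which is impossible.
Assume only D_B conducts: V_N = 9.6 − 0.7 = 8.9 V, so I_R = 8.9/0.56 = 15.9 mA.
Check D_A: its anode-to-cathode voltage is 8.5 − 8.9 = -0.4 V < 0.7 V, so it is off. The assumption is consistent.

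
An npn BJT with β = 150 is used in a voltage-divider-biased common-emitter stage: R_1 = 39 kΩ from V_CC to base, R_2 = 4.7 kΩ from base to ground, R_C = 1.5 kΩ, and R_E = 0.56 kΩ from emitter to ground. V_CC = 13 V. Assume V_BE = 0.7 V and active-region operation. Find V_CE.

V_CE ≈ 11 V

Thevenize the base divider: V_Th = V_CC·R_2/(R_1+R_2) = 13×4.7/43.7 = 1.4 V, R_Th = R_1‖R_2 = 4.19 kΩ.
Base-emitter loop: V_Th = I_B·R_Th + V_BE + (β+1)I_B·R_E, so I_B = (1.4 − 0.7) / (4.19 + 151×0.56) = 0.00787 mA.
I_C = β·I_B = 150×0.00787 = 1.18 mA, and I_E = (β+1)I_B = 1.19 mA.
V_CE = V_CC − I_C·R_C − I_E·R_E = 13 − 1.18×1.5 − 1.19×0.56 = 10.6 V.
V_CE = 10.6 V > 0.2 V confirms active-region operation.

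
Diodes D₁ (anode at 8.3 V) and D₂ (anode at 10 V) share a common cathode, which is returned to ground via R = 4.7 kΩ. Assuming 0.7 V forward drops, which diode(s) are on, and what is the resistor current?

Assume both conduct. Then node N would need to be at both 8.3−0.7 = 7.6 V and 10−0.7 = 9.3 V, which is impossible.
Assume only D₂ conducts: V_N = 10 − 0.7 = 9.3 V, so I_R = 9.3/4.7 = 1.98 mA.
Check D₁: its anode-to-cathode voltage is 8.3 − 9.3 = -1 V < 0.7 V, so it is off. The assumption is consistent.

Only D₂ conducts; I_R ≈ 2 mA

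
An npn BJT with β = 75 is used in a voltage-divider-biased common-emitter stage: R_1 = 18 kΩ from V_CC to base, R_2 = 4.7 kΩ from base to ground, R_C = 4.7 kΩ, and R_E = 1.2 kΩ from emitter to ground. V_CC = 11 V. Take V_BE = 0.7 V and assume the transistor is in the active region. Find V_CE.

V_CE ≈ 3.6 V

Thevenize the base divider: V_Th = V_CC·R_2/(R_1+R_2) = 11×4.7/22.7 = 2.28 V, R_Th = R_1‖R_2 = 3.73 kΩ.
Base-emitter loop: V_Th = I_B·R_Th + V_BE + (β+1)I_B·R_E, so I_B = (2.28 − 0.7) / (3.73 + 76×1.2) = 0.0166 mA.
I_C = β·I_B = 75×0.0166 = 1.25 mA, and I_E = (β+1)I_B = 1.26 mA.
V_CE = V_CC − I_C·R_C − I_E·R_E = 11 − 1.25×4.7 − 1.26×1.2 = 3.63 V.
V_CE = 3.63 V > 0.2 V confirms active-region operation.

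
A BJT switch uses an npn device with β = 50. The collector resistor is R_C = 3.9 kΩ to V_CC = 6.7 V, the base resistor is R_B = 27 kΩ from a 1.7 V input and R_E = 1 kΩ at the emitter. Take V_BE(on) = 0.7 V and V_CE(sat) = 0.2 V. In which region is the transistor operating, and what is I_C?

active; I_C ≈ 0.64 mA

Assume active. Base-emitter loop: I_B = (V_BB − V_BE)/(R_B + (β+1)R_E) = (1.7 − 0.7)/(27 + 51×1) = 0.0128 mA.
I_C = β·I_B = 50×0.0128 = 0.641 mA.
V_CE = V_CC − I_C·R_C − I_E·R_E = 6.7 − 0.641×3.9 − 0.654×1 = 3.55 V > V_CE(sat), so the active-region assumption holds.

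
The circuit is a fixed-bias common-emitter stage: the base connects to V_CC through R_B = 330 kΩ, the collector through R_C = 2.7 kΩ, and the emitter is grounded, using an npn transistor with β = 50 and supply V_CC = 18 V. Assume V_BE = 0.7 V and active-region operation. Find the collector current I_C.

Base loop: V_CC = I_B·R_B + V_BE, so I_B = (18 − 0.7)/330 kΩ = 0.0524 mA.
In the active region I_C = β·I_B = 50 × 0.0524 = 2.62 mA.
Collector loop: V_CE = V_CC − I_C·R_C = 18 − 2.62×2.7 = 10.9 V.
Since V_CE = 10.9 V > V_CE(sat) ≈ 0.2 V, the transistor is in the active region as assumed.

I_C ≈ 2.6 mA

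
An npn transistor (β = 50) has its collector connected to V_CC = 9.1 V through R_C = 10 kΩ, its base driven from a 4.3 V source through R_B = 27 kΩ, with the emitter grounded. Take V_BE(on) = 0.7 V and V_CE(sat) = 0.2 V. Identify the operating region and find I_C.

saturation; I_C ≈ 0.89 mA

Assume active: I_B = (4.3 − 0.7)/27 = 0.133 mA, giving I_C = β·I_B = 6.67 mA.
But then V_CE = 9.1 − 6.67×10 = -57.6 V < V_CE(sat) = 0.2 V — impossible in the active region.
So the transistor is saturated. With V_CE = 0.2 V, I_C = (V_CC − 0.2)/R_C = 8.9/10 = 0.89 mA.
Check: β·I_B = 6.67 mA > I_C = 0.89 mA, confirming saturation.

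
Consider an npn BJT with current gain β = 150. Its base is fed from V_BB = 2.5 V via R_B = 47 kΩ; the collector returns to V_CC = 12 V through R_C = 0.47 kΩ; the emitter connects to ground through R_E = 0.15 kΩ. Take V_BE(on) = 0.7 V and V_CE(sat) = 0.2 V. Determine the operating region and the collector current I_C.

Assume active. Base-emitter loop: I_B = (V_BB − V_BE)/(R_B + (β+1)R_E) = (2.5 − 0.7)/(47 + 151×0.15) = 0.0258 mA.
I_C = β·I_B = 150×0.0258 = 3.88 mA.
V_CE = V_CC − I_C·R_C − I_E·R_E = 12 − 3.88×0.47 − 3.9×0.15 = 9.59 V > V_CE(sat), so the active-region assumption holds.

active; I_C ≈ 3.9 mA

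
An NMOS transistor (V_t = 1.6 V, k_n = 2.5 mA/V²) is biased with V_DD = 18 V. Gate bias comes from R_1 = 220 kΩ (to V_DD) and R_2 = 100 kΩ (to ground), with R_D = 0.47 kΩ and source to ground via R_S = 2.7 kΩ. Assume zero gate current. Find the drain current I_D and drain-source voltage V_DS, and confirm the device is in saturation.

V_G = V_DD·R_2/(R_1+R_2) = 18×100/320 = 5.62 V.
Assume saturation: I_D = (k_n/2)(V_GS − V_t)² with V_GS = V_G − I_D·R_S = 5.62 − 2.7·I_D.
Substituting gives 9.11·I_D² − 28.2·I_D + 20.3 = 0, with roots I_D = 1.14 or 1.95 mA.
The root I_D = 1.95 mA gives V_GS = 0.35 V ≤ V_t, so take I_D = 1.14 mA.
Then V_GS = 2.55 V and V_DS = V_DD − I_D(R_D+R_S) = 18 − 1.14×3.17 = 14.4 V.
Saturation requires V_DS ≥ V_GS − V_t = 0.954 V; 14.4 ≥ 0.954 ✓.

I_D ≈ 1.1 mA, V_DS ≈ 14 V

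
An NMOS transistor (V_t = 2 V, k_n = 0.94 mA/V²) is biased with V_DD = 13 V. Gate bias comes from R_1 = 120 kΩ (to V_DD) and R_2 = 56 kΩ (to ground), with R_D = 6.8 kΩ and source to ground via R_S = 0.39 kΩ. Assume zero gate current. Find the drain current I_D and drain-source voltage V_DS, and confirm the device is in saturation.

V_G = V_DD·R_2/(R_1+R_2) = 13×56/176 = 4.14 V.
Assume saturation: I_D = (k_n/2)(V_GS − V_t)² with V_GS = V_G − I_D·R_S = 4.14 − 0.39·I_D.
Substituting gives 0.0715·I_D² − 1.78·I_D + 2.15 = 0, with roots I_D = 1.27 or 23.7 mA.
The root I_D = 23.7 mA gives V_GS = -5.1 V ≤ V_t, so take I_D = 1.27 mA.
Then V_GS = 3.64 V and V_DS = V_DD − I_D(R_D+R_S) = 13 − 1.27×7.19 = 3.89 V.
Saturation requires V_DS ≥ V_GS − V_t = 1.64 V; 3.89 ≥ 1.64 ✓.

I_D ≈ 1.3 mA, V_DS ≈ 3.9 V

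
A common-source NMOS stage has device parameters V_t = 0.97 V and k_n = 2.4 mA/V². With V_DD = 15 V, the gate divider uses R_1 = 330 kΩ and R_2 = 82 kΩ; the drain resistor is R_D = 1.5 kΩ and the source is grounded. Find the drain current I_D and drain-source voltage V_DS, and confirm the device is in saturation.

V_G = V_DD·R_2/(R_1+R_2) = 15×82/412 = 2.99 V. With the source grounded, V_GS = V_G = 2.99 V.
Assume saturation: I_D = (k_n/2)(V_GS − V_t)² = (2.4/2)×(2.99 − 0.97)² = 1.2×2.02² = 4.87 mA.
V_DS = V_DD − I_D·R_D = 15 − 4.87×1.5 = 7.69 V.
Saturation requires V_DS ≥ V_GS − V_t = 2.02 V; 7.69 ≥ 2.02 ✓.

I_D ≈ 4.9 mA, V_DS ≈ 7.7 V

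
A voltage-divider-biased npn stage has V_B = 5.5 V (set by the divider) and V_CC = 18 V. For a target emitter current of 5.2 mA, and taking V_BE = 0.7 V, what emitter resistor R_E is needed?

R_E ≈ 0.92 kΩ

V_E = V_B − V_BE = 5.5 − 0.7 = 4.8 V.
R_E = V_E / I_E = 4.8 / 5.2 = 0.923 kΩ.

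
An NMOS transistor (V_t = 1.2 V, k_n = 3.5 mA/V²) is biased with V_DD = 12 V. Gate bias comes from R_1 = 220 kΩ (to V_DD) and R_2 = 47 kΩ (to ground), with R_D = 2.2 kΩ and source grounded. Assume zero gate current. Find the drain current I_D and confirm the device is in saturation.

V_G = V_DD·R_2/(R_1+R_2) = 12×47/267 = 2.11 V. With the source grounded, V_GS = V_G = 2.11 V.
Assume saturation: I_D = (k_n/2)(V_GS − V_t)² = (3.5/2)×(2.11 − 1.2)² = 1.75×0.912² = 1.46 mA.
V_DS = V_DD − I_D·R_D = 12 − 1.46×2.2 = 8.8 V.
Saturation requires V_DS ≥ V_GS − V_t = 0.912 V; 8.8 ≥ 0.912 ✓.

I_D ≈ 1.5 mA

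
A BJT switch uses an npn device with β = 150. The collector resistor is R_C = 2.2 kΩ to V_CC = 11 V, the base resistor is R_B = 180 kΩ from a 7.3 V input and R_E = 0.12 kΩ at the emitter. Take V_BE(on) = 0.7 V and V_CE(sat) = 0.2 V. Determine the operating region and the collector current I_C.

Assume active: I_B = (7.3 − 0.7)/(180 + 151×0.12) = 0.0333 mA, I_C = β·I_B = 5 mA.
Then V_CE = 11 − 5×2.2 − 5.03×0.12 = -0.597 V < 0.2 V — the active assumption fails.
Re-solve with V_CE = 0.2 V. KCL at the emitter: V_E/R_E = (V_BB−0.7−V_E)/R_B + (V_CC−0.2−V_E)/R_C, giving V_E = 0.562 V.
I_C = (V_CC − 0.2 − V_E)/R_C = (10.8 − 0.562)/2.2 = 4.65 mA.
Check: I_B = (6.6 − 0.562)/180 = 0.0335 mA, and β·I_B = 5.03 mA > I_C, confirming saturation.

saturation; I_C ≈ 4.7 mA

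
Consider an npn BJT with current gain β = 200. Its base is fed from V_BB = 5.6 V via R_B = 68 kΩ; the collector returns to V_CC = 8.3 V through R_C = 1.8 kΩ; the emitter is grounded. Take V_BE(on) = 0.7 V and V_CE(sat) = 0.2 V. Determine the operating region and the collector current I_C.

Assume active: I_B = (5.6 − 0.7)/68 = 0.0721 mA, giving I_C = β·I_B = 14.4 mA.
But then V_CE = 8.3 − 14.4×1.8 = -17.6 V < V_CE(sat) = 0.2 V — impossible in the active region.
So the transistor is saturated. With V_CE = 0.2 V, I_C = (V_CC − 0.2)/R_C = 8.1/1.8 = 4.5 mA.
Check: β·I_B = 14.4 mA > I_C = 4.5 mA, confirming saturation.

saturation; I_C ≈ 4.5 mA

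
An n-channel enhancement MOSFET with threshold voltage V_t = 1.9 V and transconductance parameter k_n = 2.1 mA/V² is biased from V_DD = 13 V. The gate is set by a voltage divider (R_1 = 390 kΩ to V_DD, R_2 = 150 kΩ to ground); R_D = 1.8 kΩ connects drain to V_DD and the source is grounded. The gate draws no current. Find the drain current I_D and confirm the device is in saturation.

V_G = V_DD·R_2/(R_1+R_2) = 13×150/540 = 3.61 V. With the source grounded, V_GS = V_G = 3.61 V.
Assume saturation: I_D = (k_n/2)(V_GS − V_t)² = (2.1/2)×(3.61 − 1.9)² = 1.05×1.71² = 3.07 mA.
V_DS = V_DD − I_D·R_D = 13 − 3.07×1.8 = 7.47 V.
Saturation requires V_DS ≥ V_GS − V_t = 1.71 V; 7.47 ≥ 1.71 ✓.

I_D ≈ 3.1 mA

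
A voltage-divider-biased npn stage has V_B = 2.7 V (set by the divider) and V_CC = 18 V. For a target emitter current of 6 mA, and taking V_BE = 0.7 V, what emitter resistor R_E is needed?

R_E ≈ 0.33 kΩ

V_E = V_B − V_BE = 2.7 − 0.7 = 2 V.
R_E = V_E / I_E = 2 / 6 = 0.333 kΩ.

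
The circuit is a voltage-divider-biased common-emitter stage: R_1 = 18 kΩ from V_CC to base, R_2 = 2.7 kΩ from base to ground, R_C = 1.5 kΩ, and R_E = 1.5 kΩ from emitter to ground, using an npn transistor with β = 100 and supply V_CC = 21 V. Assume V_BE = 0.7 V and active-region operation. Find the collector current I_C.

I_C ≈ 1.3 mA

Thevenize the base divider: V_Th = V_CC·R_2/(R_1+R_2) = 21×2.7/20.7 = 2.74 V, R_Th = R_1‖R_2 = 2.35 kΩ.
Base-emitter loop: V_Th = I_B·R_Th + V_BE + (β+1)I_B·R_E, so I_B = (2.74 − 0.7) / (2.35 + 101×1.5) = 0.0133 mA.
I_C = β·I_B = 100×0.0133 = 1.33 mA, and I_E = (β+1)I_B = 1.34 mA.
V_CE = V_CC − I_C·R_C − I_E·R_E = 21 − 1.33×1.5 − 1.34×1.5 = 17 V.
V_CE = 17 V > 0.2 V confirms active-region operation.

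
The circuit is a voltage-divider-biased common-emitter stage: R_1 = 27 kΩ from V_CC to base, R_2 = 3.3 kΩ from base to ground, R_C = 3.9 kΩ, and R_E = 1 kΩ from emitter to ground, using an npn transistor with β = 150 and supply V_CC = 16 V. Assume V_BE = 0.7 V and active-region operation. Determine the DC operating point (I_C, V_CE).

I_C ≈ 1 mA, V_CE ≈ 11 V

Thevenize the base divider: V_Th = V_CC·R_2/(R_1+R_2) = 16×3.3/30.3 = 1.74 V, R_Th = R_1‖R_2 = 2.94 kΩ.
Base-emitter loop: V_Th = I_B·R_Th + V_BE + (β+1)I_B·R_E, so I_B = (1.74 − 0.7) / (2.94 + 151×1) = 0.00677 mA.
I_C = β·I_B = 150×0.00677 = 1.02 mA, and I_E = (β+1)I_B = 1.02 mA.
V_CE = V_CC − I_C·R_C − I_E·R_E = 16 − 1.02×3.9 − 1.02×1 = 11 V.
V_CE = 11 V > 0.2 V confirms active-region operation.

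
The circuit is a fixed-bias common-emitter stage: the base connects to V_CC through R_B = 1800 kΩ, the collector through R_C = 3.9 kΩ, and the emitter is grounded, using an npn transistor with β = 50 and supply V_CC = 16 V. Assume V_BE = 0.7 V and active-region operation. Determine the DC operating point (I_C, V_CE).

Base loop: V_CC = I_B·R_B + V_BE, so I_B = (16 − 0.7)/1800 kΩ = 0.0085 mA.
In the active region I_C = β·I_B = 50 × 0.0085 = 0.425 mA.
Collector loop: V_CE = V_CC − I_C·R_C = 16 − 0.425×3.9 = 14.3 V.
Since V_CE = 14.3 V > V_CE(sat) ≈ 0.2 V, the transistor is in the active region as assumed.

I_C ≈ 0.43 mA, V_CE ≈ 14 V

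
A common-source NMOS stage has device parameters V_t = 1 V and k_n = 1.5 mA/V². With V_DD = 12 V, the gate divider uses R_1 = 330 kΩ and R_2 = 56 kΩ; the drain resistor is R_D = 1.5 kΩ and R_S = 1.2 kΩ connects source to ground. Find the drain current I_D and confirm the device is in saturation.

I_D ≈ 0.19 mA

V_G = V_DD·R_2/(R_1+R_2) = 12×56/386 = 1.74 V.
Assume saturation: I_D = (k_n/2)(V_GS − V_t)² with V_GS = V_G − I_D·R_S = 1.74 − 1.2·I_D.
Substituting gives 1.08·I_D² − 2.33·I_D + 0.412 = 0, with roots I_D = 0.194 or 1.97 mA.
The root I_D = 1.97 mA gives V_GS = -0.619 V ≤ V_t, so take I_D = 0.194 mA.
Then V_GS = 1.51 V and V_DS = V_DD − I_D(R_D+R_S) = 12 − 0.194×2.7 = 11.5 V.
Saturation requires V_DS ≥ V_GS − V_t = 0.508 V; 11.5 ≥ 0.508 ✓.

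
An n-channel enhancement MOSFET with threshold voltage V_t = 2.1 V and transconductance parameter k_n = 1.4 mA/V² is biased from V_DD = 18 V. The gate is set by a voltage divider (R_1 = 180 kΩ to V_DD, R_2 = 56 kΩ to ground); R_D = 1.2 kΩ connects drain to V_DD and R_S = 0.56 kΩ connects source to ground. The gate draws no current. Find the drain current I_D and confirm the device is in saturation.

V_G = V_DD·R_2/(R_1+R_2) = 18×56/236 = 4.27 V.
Assume saturation: I_D = (k_n/2)(V_GS − V_t)² with V_GS = V_G − I_D·R_S = 4.27 − 0.56·I_D.
Substituting gives 0.22·I_D² − 2.7·I_D + 3.3 = 0, with roots I_D = 1.37 or 10.9 mA.
The root I_D = 10.9 mA gives V_GS = -1.85 V ≤ V_t, so take I_D = 1.37 mA.
Then V_GS = 3.5 V and V_DS = V_DD − I_D(R_D+R_S) = 18 − 1.37×1.76 = 15.6 V.
Saturation requires V_DS ≥ V_GS − V_t = 1.4 V; 15.6 ≥ 1.4 ✓.

I_D ≈ 1.4 mA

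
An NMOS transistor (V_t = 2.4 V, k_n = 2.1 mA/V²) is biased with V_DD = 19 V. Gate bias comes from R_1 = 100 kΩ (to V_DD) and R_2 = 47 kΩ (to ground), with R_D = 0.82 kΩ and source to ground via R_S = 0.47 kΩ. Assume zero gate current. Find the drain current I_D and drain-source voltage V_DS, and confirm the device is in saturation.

V_G = V_DD·R_2/(R_1+R_2) = 19×47/147 = 6.07 V.
Assume saturation: I_D = (k_n/2)(V_GS − V_t)² with V_GS = V_G − I_D·R_S = 6.07 − 0.47·I_D.
Substituting gives 0.232·I_D² − 4.63·I_D + 14.2 = 0, with roots I_D = 3.78 or 16.2 mA.
The root I_D = 16.2 mA gives V_GS = -1.52 V ≤ V_t, so take I_D = 3.78 mA.
Then V_GS = 4.3 V and V_DS = V_DD − I_D(R_D+R_S) = 19 − 3.78×1.29 = 14.1 V.
Saturation requires V_DS ≥ V_GS − V_t = 1.9 V; 14.1 ≥ 1.9 ✓.

I_D ≈ 3.8 mA, V_DS ≈ 14 V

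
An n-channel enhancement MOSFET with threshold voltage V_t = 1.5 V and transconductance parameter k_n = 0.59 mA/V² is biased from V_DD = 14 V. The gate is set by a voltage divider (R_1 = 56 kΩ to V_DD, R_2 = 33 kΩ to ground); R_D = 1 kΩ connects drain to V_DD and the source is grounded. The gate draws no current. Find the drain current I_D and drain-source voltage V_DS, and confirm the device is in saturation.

V_G = V_DD·R_2/(R_1+R_2) = 14×33/89 = 5.19 V. With the source grounded, V_GS = V_G = 5.19 V.
Assume saturation: I_D = (k_n/2)(V_GS − V_t)² = (0.59/2)×(5.19 − 1.5)² = 0.295×3.69² = 4.02 mA.
V_DS = V_DD − I_D·R_D = 14 − 4.02×1 = 9.98 V.
Saturation requires V_DS ≥ V_GS − V_t = 3.69 V; 9.98 ≥ 3.69 ✓.

I_D ≈ 4 mA, V_DS ≈ 10 V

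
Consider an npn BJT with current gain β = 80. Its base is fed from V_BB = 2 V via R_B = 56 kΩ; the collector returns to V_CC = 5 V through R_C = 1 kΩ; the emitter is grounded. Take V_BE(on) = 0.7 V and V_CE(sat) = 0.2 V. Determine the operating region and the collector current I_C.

active; I_C ≈ 1.9 mA

Assume active. Base-emitter loop: I_B = (V_BB − V_BE)/R_B = (2 − 0.7)/56 = 0.0232 mA.
I_C = β·I_B = 80×0.0232 = 1.86 mA.
V_CE = V_CC − I_C·R_C = 5 − 1.86×1 = 3.14 V > V_CE(sat), so the active-region assumption holds.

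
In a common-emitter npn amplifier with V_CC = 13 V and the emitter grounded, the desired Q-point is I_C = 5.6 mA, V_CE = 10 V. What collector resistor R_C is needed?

Collector loop: V_CC = I_C·R_C + V_CE.
R_C = (V_CC − V_CE)/I_C = (13 − 10)/5.6 = 0.536 kΩ.

R_C ≈ 0.54 kΩ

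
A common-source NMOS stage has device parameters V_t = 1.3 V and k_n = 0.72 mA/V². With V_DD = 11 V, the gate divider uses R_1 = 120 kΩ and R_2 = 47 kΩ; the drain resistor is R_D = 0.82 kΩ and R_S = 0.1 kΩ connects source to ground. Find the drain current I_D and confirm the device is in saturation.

I_D ≈ 1 mA

V_G = V_DD·R_2/(R_1+R_2) = 11×47/167 = 3.1 V.
Assume saturation: I_D = (k_n/2)(V_GS − V_t)² with V_GS = V_G − I_D·R_S = 3.1 − 0.1·I_D.
Substituting gives 0.0036·I_D² − 1.13·I_D + 1.16 = 0, with roots I_D = 1.03 or 313 mA.
The root I_D = 313 mA gives V_GS = -28.2 V ≤ V_t, so take I_D = 1.03 mA.
Then V_GS = 2.99 V and V_DS = V_DD − I_D(R_D+R_S) = 11 − 1.03×0.92 = 10.1 V.
Saturation requires V_DS ≥ V_GS − V_t = 1.69 V; 10.1 ≥ 1.69 ✓.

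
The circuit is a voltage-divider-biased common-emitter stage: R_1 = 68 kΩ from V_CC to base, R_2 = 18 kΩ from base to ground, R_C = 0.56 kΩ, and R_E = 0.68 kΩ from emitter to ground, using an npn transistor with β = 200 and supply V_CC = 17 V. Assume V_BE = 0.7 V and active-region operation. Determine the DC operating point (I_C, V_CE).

Thevenize the base divider: V_Th = V_CC·R_2/(R_1+R_2) = 17×18/86 = 3.56 V, R_Th = R_1‖R_2 = 14.2 kΩ.
Base-emitter loop: V_Th = I_B·R_Th + V_BE + (β+1)I_B·R_E, so I_B = (3.56 − 0.7) / (14.2 + 201×0.68) = 0.0189 mA.
I_C = β·I_B = 200×0.0189 = 3.79 mA, and I_E = (β+1)I_B = 3.81 mA.
V_CE = V_CC − I_C·R_C − I_E·R_E = 17 − 3.79×0.56 − 3.81×0.68 = 12.3 V.
V_CE = 12.3 V > 0.2 V confirms active-region operation.

I_C ≈ 3.8 mA, V_CE ≈ 12 V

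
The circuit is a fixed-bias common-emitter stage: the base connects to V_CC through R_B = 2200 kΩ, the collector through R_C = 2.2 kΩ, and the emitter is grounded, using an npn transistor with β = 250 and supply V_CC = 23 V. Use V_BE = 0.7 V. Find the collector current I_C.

Base loop: V_CC = I_B·R_B + V_BE, so I_B = (23 − 0.7)/2200 kΩ = 0.0101 mA.
In the active region I_C = β·I_B = 250 × 0.0101 = 2.53 mA.
Collector loop: V_CE = V_CC − I_C·R_C = 23 − 2.53×2.2 = 17.4 V.
Since V_CE = 17.4 V > V_CE(sat) ≈ 0.2 V, the transistor is in the active region as assumed.

I_C ≈ 2.5 mA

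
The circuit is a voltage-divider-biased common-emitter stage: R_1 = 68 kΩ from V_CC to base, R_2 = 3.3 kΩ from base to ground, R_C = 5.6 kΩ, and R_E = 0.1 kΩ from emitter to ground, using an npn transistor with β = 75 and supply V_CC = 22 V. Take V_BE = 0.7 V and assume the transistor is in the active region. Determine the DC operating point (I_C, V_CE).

I_C ≈ 2.2 mA, V_CE ≈ 9.3 V

Thevenize the base divider: V_Th = V_CC·R_2/(R_1+R_2) = 22×3.3/71.3 = 1.02 V, R_Th = R_1‖R_2 = 3.15 kΩ.
Base-emitter loop: V_Th = I_B·R_Th + V_BE + (β+1)I_B·R_E, so I_B = (1.02 − 0.7) / (3.15 + 76×0.1) = 0.0296 mA.
I_C = β·I_B = 75×0.0296 = 2.22 mA, and I_E = (β+1)I_B = 2.25 mA.
V_CE = V_CC − I_C·R_C − I_E·R_E = 22 − 2.22×5.6 − 2.25×0.1 = 9.34 V.
V_CE = 9.34 V > 0.2 V confirms active-region operation.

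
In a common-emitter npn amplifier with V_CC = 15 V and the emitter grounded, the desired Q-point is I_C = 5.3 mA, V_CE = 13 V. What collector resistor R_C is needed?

R_C ≈ 0.38 kΩ

Collector loop: V_CC = I_C·R_C + V_CE.
R_C = (V_CC − V_CE)/I_C = (15 − 13)/5.3 = 0.377 kΩ.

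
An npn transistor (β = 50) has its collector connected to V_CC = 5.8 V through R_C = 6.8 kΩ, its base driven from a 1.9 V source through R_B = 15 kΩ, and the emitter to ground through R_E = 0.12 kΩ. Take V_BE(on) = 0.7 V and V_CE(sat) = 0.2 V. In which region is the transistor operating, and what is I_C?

saturation; I_C ≈ 0.81 mA

Assume active: I_B = (1.9 − 0.7)/(15 + 51×0.12) = 0.0568 mA, I_C = β·I_B = 2.84 mA.
Then V_CE = 5.8 − 2.84×6.8 − 2.9×0.12 = -13.9 V < 0.2 V — the active assumption fails.
Re-solve with V_CE = 0.2 V. KCL at the emitter: V_E/R_E = (V_BB−0.7−V_E)/R_B + (V_CC−0.2−V_E)/R_C, giving V_E = 0.106 V.
I_C = (V_CC − 0.2 − V_E)/R_C = (5.6 − 0.106)/6.8 = 0.808 mA.
Check: I_B = (1.2 − 0.106)/15 = 0.073 mA, and β·I_B = 3.65 mA > I_C, confirming saturation.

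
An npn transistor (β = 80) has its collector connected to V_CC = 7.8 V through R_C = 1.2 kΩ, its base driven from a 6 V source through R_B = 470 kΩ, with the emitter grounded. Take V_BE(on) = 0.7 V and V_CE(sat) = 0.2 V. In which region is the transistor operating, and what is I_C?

Assume active. Base-emitter loop: I_B = (V_BB − V_BE)/R_B = (6 − 0.7)/470 = 0.0113 mA.
I_C = β·I_B = 80×0.0113 = 0.902 mA.
V_CE = V_CC − I_C·R_C = 7.8 − 0.902×1.2 = 6.72 V > V_CE(sat), so the active-region assumption holds.

active; I_C ≈ 0.9 mA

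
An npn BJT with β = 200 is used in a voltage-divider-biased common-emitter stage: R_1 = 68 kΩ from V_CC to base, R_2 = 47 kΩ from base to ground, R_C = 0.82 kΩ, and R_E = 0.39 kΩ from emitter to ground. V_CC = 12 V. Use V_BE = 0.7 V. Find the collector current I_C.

Thevenize the base divider: V_Th = V_CC·R_2/(R_1+R_2) = 12×47/115 = 4.9 V, R_Th = R_1‖R_2 = 27.8 kΩ.
Base-emitter loop: V_Th = I_B·R_Th + V_BE + (β+1)I_B·R_E, so I_B = (4.9 − 0.7) / (27.8 + 201×0.39) = 0.0396 mA.
I_C = β·I_B = 200×0.0396 = 7.92 mA, and I_E = (β+1)I_B = 7.96 mA.
V_CE = V_CC − I_C·R_C − I_E·R_E = 12 − 7.92×0.82 − 7.96×0.39 = 2.4 V.
V_CE = 2.4 V > 0.2 V confirms active-region operation.

I_C ≈ 7.9 mA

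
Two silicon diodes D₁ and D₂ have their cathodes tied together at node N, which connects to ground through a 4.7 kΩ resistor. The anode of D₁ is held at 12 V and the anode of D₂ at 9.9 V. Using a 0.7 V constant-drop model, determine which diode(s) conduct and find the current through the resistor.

Assume both conduct. Then node N would need to be at both 12−0.7 = 11.3 V and 9.9−0.7 = 9.2 V, which is impossible.
Assume only D₁ conducts: V_N = 12 − 0.7 = 11.3 V, so I_R = 11.3/4.7 = 2.4 mA.
Check D₂: its anode-to-cathode voltage is 9.9 − 11.3 = -1.4 V < 0.7 V, so it is off. The assumption is consistent.

Only D₁ conducts; I_R ≈ 2.4 mA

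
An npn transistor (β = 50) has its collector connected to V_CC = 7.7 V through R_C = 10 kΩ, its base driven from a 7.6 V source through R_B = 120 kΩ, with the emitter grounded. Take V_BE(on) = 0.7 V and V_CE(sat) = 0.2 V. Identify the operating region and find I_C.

Assume active: I_B = (7.6 − 0.7)/120 = 0.0575 mA, giving I_C = β·I_B = 2.88 mA.
But then V_CE = 7.7 − 2.88×10 = -21.1 V < V_CE(sat) = 0.2 V — impossible in the active region.
So the transistor is saturated. With V_CE = 0.2 V, I_C = (V_CC − 0.2)/R_C = 7.5/10 = 0.75 mA.
Check: β·I_B = 2.88 mA > I_C = 0.75 mA, confirming saturation.

saturation; I_C ≈ 0.75 mA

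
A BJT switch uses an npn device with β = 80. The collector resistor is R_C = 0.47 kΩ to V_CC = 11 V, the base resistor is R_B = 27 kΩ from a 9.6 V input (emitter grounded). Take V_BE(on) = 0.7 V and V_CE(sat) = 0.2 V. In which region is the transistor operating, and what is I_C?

saturation; I_C ≈ 23 mA

Assume active: I_B = (9.6 − 0.7)/27 = 0.33 mA, giving I_C = β·I_B = 26.4 mA.
But then V_CE = 11 − 26.4×0.47 = -1.39 V < V_CE(sat) = 0.2 V — impossible in the active region.
So the transistor is saturated. With V_CE = 0.2 V, I_C = (V_CC − 0.2)/R_C = 10.8/0.47 = 23 mA.
Check: β·I_B = 26.4 mA > I_C = 23 mA, confirming saturation.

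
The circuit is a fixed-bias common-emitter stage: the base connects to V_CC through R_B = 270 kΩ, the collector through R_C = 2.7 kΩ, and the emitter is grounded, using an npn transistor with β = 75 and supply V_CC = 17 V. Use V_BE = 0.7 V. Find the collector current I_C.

Base loop: V_CC = I_B·R_B + V_BE, so I_B = (17 − 0.7)/270 kΩ = 0.0604 mA.
In the active region I_C = β·I_B = 75 × 0.0604 = 4.53 mA.
Collector loop: V_CE = V_CC − I_C·R_C = 17 − 4.53×2.7 = 4.77 V.
Since V_CE = 4.77 V > V_CE(sat) ≈ 0.2 V, the transistor is in the active region as assumed.

I_C ≈ 4.5 mA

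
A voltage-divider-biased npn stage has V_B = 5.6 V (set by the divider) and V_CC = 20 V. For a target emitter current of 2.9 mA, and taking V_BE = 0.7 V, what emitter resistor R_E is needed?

V_E = V_B − V_BE = 5.6 − 0.7 = 4.9 V.
R_E = V_E / I_E = 4.9 / 2.9 = 1.69 kΩ.

R_E ≈ 1.7 kΩ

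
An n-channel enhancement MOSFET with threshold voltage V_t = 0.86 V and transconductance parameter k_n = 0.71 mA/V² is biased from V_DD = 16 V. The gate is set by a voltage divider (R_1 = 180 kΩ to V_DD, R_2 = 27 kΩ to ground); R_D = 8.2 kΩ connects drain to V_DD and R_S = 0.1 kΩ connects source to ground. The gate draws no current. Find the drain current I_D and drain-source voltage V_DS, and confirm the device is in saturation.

I_D ≈ 0.49 mA, V_DS ≈ 12 V

V_G = V_DD·R_2/(R_1+R_2) = 16×27/207 = 2.09 V.
Assume saturation: I_D = (k_n/2)(V_GS − V_t)² with V_GS = V_G − I_D·R_S = 2.09 − 0.1·I_D.
Substituting gives 0.00355·I_D² − 1.09·I_D + 0.534 = 0, with roots I_D = 0.492 or 306 mA.
The root I_D = 306 mA gives V_GS = -28.5 V ≤ V_t, so take I_D = 0.492 mA.
Then V_GS = 2.04 V and V_DS = V_DD − I_D(R_D+R_S) = 16 − 0.492×8.3 = 11.9 V.
Saturation requires V_DS ≥ V_GS − V_t = 1.18 V; 11.9 ≥ 1.18 ✓.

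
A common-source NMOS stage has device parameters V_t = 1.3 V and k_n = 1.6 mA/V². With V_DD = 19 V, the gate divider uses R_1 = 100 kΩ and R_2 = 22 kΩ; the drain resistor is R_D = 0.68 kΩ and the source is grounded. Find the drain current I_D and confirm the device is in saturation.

V_G = V_DD·R_2/(R_1+R_2) = 19×22/122 = 3.43 V. With the source grounded, V_GS = V_G = 3.43 V.
Assume saturation: I_D = (k_n/2)(V_GS − V_t)² = (1.6/2)×(3.43 − 1.3)² = 0.8×2.13² = 3.62 mA.
V_DS = V_DD − I_D·R_D = 19 − 3.62×0.68 = 16.5 V.
Saturation requires V_DS ≥ V_GS − V_t = 2.13 V; 16.5 ≥ 2.13 ✓.

I_D ≈ 3.6 mA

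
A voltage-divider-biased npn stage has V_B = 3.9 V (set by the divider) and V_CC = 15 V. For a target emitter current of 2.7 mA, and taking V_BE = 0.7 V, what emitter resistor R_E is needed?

R_E ≈ 1.2 kΩ

V_E = V_B − V_BE = 3.9 − 0.7 = 3.2 V.
R_E = V_E / I_E = 3.2 / 2.7 = 1.19 kΩ.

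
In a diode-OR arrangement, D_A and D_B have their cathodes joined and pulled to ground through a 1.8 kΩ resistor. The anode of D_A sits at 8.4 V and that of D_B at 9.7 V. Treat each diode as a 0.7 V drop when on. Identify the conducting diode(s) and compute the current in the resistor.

Assume both conduct. Then node N would need to be at both 8.4−0.7 = 7.7 V and 9.7−0.7 = 9 V, which is impossible.
Assume only D_B conducts: V_N = 9.7 − 0.7 = 9 V, so I_R = 9/1.8 = 5 mA.
Check D_A: its anode-to-cathode voltage is 8.4 − 9 = -0.6 V < 0.7 V, so it is off. The assumption is consistent.

Only D_B conducts; I_R ≈ 5 mA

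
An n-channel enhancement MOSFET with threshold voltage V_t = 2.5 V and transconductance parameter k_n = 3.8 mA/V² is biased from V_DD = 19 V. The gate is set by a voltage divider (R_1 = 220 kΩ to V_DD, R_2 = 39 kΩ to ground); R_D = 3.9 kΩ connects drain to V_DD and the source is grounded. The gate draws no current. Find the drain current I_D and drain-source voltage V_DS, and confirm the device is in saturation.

I_D ≈ 0.25 mA, V_DS ≈ 18 V

V_G = V_DD·R_2/(R_1+R_2) = 19×39/259 = 2.86 V. With the source grounded, V_GS = V_G = 2.86 V.
Assume saturation: I_D = (k_n/2)(V_GS − V_t)² = (3.8/2)×(2.86 − 2.5)² = 1.9×0.361² = 0.248 mA.
V_DS = V_DD − I_D·R_D = 19 − 0.248×3.9 = 18 V.
Saturation requires V_DS ≥ V_GS − V_t = 0.361 V; 18 ≥ 0.361 ✓.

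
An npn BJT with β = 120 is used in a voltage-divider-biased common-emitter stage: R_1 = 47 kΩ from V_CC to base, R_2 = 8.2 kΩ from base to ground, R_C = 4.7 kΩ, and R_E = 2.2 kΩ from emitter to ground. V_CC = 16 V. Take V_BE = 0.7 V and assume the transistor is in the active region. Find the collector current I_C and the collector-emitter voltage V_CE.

Thevenize the base divider: V_Th = V_CC·R_2/(R_1+R_2) = 16×8.2/55.2 = 2.38 V, R_Th = R_1‖R_2 = 6.98 kΩ.
Base-emitter loop: V_Th = I_B·R_Th + V_BE + (β+1)I_B·R_E, so I_B = (2.38 − 0.7) / (6.98 + 121×2.2) = 0.00614 mA.
I_C = β·I_B = 120×0.00614 = 0.737 mA, and I_E = (β+1)I_B = 0.743 mA.
V_CE = V_CC − I_C·R_C − I_E·R_E = 16 − 0.737×4.7 − 0.743×2.2 = 10.9 V.
V_CE = 10.9 V > 0.2 V confirms active-region operation.

I_C ≈ 0.74 mA, V_CE ≈ 11 V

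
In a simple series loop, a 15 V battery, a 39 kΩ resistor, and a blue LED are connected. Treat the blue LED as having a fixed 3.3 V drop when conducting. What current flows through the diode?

KVL around the loop: 15 = V_D + I·R = 3.3 + I × 39 kΩ.
So I = (15 − 3.3) / 39 kΩ = 11.7 / 39 = 0.3 mA.

I ≈ 0.3 mA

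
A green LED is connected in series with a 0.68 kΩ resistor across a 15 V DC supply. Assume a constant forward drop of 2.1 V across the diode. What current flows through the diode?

KVL around the loop: 15 = V_D + I·R = 2.1 + I × 0.68 kΩ.
So I = (15 − 2.1) / 0.68 kΩ = 12.9 / 0.68 = 19 mA.

I ≈ 19 mA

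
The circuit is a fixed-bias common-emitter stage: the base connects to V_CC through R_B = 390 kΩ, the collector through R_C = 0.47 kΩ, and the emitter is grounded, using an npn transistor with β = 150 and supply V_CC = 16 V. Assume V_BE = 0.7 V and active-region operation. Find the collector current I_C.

Base loop: V_CC = I_B·R_B + V_BE, so I_B = (16 − 0.7)/390 kΩ = 0.0392 mA.
In the active region I_C = β·I_B = 150 × 0.0392 = 5.88 mA.
Collector loop: V_CE = V_CC − I_C·R_C = 16 − 5.88×0.47 = 13.2 V.
Since V_CE = 13.2 V > V_CE(sat) ≈ 0.2 V, the transistor is in the active region as assumed.

I_C ≈ 5.9 mA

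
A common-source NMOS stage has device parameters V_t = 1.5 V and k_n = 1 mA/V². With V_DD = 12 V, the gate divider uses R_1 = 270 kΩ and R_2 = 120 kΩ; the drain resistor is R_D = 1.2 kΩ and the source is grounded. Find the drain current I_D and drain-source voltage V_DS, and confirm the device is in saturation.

V_G = V_DD·R_2/(R_1+R_2) = 12×120/390 = 3.69 V. With the source grounded, V_GS = V_G = 3.69 V.
Assume saturation: I_D = (k_n/2)(V_GS − V_t)² = (1/2)×(3.69 − 1.5)² = 0.5×2.19² = 2.4 mA.
V_DS = V_DD − I_D·R_D = 12 − 2.4×1.2 = 9.12 V.
Saturation requires V_DS ≥ V_GS − V_t = 2.19 V; 9.12 ≥ 2.19 ✓.

I_D ≈ 2.4 mA, V_DS ≈ 9.1 V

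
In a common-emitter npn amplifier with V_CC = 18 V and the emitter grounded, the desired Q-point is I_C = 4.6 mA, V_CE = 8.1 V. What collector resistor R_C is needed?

Collector loop: V_CC = I_C·R_C + V_CE.
R_C = (V_CC − V_CE)/I_C = (18 − 8.1)/4.6 = 2.15 kΩ.

R_C ≈ 2.2 kΩ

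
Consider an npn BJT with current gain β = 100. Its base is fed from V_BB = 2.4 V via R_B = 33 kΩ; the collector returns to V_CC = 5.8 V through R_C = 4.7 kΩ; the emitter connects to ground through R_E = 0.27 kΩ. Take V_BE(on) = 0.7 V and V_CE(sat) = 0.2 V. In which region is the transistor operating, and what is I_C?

Assume active: I_B = (2.4 − 0.7)/(33 + 101×0.27) = 0.0282 mA, I_C = β·I_B = 2.82 mA.
Then V_CE = 5.8 − 2.82×4.7 − 2.85×0.27 = -8.23 V < 0.2 V — the active assumption fails.
Re-solve with V_CE = 0.2 V. KCL at the emitter: V_E/R_E = (V_BB−0.7−V_E)/R_B + (V_CC−0.2−V_E)/R_C, giving V_E = 0.315 V.
I_C = (V_CC − 0.2 − V_E)/R_C = (5.6 − 0.315)/4.7 = 1.12 mA.
Check: I_B = (1.7 − 0.315)/33 = 0.042 mA, and β·I_B = 4.2 mA > I_C, confirming saturation.

saturation; I_C ≈ 1.1 mA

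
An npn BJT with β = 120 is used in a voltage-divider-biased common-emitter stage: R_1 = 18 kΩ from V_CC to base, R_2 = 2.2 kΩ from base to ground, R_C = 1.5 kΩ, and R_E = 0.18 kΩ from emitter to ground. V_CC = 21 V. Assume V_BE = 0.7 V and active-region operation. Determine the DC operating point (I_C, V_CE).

Thevenize the base divider: V_Th = V_CC·R_2/(R_1+R_2) = 21×2.2/20.2 = 2.29 V, R_Th = R_1‖R_2 = 1.96 kΩ.
Base-emitter loop: V_Th = I_B·R_Th + V_BE + (β+1)I_B·R_E, so I_B = (2.29 − 0.7) / (1.96 + 121×0.18) = 0.0669 mA.
I_C = β·I_B = 120×0.0669 = 8.02 mA, and I_E = (β+1)I_B = 8.09 mA.
V_CE = V_CC − I_C·R_C − I_E·R_E = 21 − 8.02×1.5 − 8.09×0.18 = 7.51 V.
V_CE = 7.51 V > 0.2 V confirms active-region operation.

I_C ≈ 8 mA, V_CE ≈ 7.5 V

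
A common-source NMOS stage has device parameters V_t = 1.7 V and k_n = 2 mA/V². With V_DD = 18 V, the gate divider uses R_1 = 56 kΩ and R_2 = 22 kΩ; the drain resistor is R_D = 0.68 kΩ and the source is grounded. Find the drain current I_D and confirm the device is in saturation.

I_D ≈ 11 mA

V_G = V_DD·R_2/(R_1+R_2) = 18×22/78 = 5.08 V. With the source grounded, V_GS = V_G = 5.08 V.
Assume saturation: I_D = (k_n/2)(V_GS − V_t)² = (2/2)×(5.08 − 1.7)² = 1×3.38² = 11.4 mA.
V_DS = V_DD − I_D·R_D = 18 − 11.4×0.68 = 10.2 V.
Saturation requires V_DS ≥ V_GS − V_t = 3.38 V; 10.2 ≥ 3.38 ✓.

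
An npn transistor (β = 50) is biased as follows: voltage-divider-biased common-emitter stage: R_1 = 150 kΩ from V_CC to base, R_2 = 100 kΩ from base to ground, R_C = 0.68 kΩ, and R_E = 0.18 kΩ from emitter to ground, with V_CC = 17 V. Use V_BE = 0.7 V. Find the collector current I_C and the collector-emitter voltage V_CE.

Thevenize the base divider: V_Th = V_CC·R_2/(R_1+R_2) = 17×100/250 = 6.8 V, R_Th = R_1‖R_2 = 60 kΩ.
Base-emitter loop: V_Th = I_B·R_Th + V_BE + (β+1)I_B·R_E, so I_B = (6.8 − 0.7) / (60 + 51×0.18) = 0.0882 mA.
I_C = β·I_B = 50×0.0882 = 4.41 mA, and I_E = (β+1)I_B = 4.5 mA.
V_CE = V_CC − I_C·R_C − I_E·R_E = 17 − 4.41×0.68 − 4.5×0.18 = 13.2 V.
V_CE = 13.2 V > 0.2 V confirms active-region operation.

I_C ≈ 4.4 mA, V_CE ≈ 13 V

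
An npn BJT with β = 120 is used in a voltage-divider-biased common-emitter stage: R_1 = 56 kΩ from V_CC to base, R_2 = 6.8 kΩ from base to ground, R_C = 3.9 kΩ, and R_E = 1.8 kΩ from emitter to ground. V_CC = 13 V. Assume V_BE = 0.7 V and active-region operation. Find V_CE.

Thevenize the base divider: V_Th = V_CC·R_2/(R_1+R_2) = 13×6.8/62.8 = 1.41 V, R_Th = R_1‖R_2 = 6.06 kΩ.
Base-emitter loop: V_Th = I_B·R_Th + V_BE + (β+1)I_B·R_E, so I_B = (1.41 − 0.7) / (6.06 + 121×1.8) = 0.00316 mA.
I_C = β·I_B = 120×0.00316 = 0.379 mA, and I_E = (β+1)I_B = 0.382 mA.
V_CE = V_CC − I_C·R_C − I_E·R_E = 13 − 0.379×3.9 − 0.382×1.8 = 10.8 V.
V_CE = 10.8 V > 0.2 V confirms active-region operation.

V_CE ≈ 11 V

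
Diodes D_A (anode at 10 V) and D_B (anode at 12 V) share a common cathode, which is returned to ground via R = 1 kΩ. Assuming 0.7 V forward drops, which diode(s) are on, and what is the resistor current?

Only D_B conducts; I_R ≈ 11 mA

Assume both conduct. Then node N would need to be at both 10−0.7 = 9.3 V and 12−0.7 = 11.3 V, which is impossible.
Assume only D_B conducts: V_N = 12 − 0.7 = 11.3 V, so I_R = 11.3/1 = 11.3 mA.
Check D_A: its anode-to-cathode voltage is 10 − 11.3 = -1.3 V < 0.7 V, so it is off. The assumption is consistent.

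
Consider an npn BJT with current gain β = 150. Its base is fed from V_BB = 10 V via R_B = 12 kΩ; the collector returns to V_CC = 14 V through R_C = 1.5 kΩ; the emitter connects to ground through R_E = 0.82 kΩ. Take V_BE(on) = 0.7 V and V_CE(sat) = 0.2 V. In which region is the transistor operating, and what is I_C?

saturation; I_C ≈ 5.8 mA

Assume active: I_B = (10 − 0.7)/(12 + 151×0.82) = 0.0685 mA, I_C = β·I_B = 10.3 mA.
Then V_CE = 14 − 10.3×1.5 − 10.3×0.82 = -9.88 V < 0.2 V — the active assumption fails.
Re-solve with V_CE = 0.2 V. KCL at the emitter: V_E/R_E = (V_BB−0.7−V_E)/R_B + (V_CC−0.2−V_E)/R_C, giving V_E = 5.06 V.
I_C = (V_CC − 0.2 − V_E)/R_C = (13.8 − 5.06)/1.5 = 5.82 mA.
Check: I_B = (9.3 − 5.06)/12 = 0.353 mA, and β·I_B = 52.9 mA > I_C, confirming saturation.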